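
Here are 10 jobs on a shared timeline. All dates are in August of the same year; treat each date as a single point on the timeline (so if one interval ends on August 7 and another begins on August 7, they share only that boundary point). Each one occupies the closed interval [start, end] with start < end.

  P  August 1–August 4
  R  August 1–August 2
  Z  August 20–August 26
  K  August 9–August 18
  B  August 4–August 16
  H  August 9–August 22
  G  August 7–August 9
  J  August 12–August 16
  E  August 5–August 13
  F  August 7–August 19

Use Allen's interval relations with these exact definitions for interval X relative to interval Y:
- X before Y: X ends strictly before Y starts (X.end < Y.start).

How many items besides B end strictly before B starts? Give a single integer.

1

Target B = [August 4, August 16].
E [August 5, August 13] → during → no.
F [August 7, August 19] → overlapped-by → no.
G [August 7, August 9] → during → no.
H [August 9, August 22] → overlapped-by → no.
J [August 12, August 16] → finishes → no.
K [August 9, August 18] → overlapped-by → no.
P [August 1, August 4] → meets → no.
R [August 1, August 2] → before → counts.
Z [August 20, August 26] → after → no.
Total: 1.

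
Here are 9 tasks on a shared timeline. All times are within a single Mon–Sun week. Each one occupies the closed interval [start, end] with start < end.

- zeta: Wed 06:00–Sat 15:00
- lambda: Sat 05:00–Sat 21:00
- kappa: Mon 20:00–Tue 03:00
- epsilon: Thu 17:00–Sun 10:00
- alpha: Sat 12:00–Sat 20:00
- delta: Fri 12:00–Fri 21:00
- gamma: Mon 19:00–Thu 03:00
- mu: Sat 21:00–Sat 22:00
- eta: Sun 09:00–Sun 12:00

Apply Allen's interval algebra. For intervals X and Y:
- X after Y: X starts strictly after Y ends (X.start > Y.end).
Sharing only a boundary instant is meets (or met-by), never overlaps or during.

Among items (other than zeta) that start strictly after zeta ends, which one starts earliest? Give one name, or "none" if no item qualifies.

mu

Target zeta = [Wed 06:00, Sat 15:00].
alpha [Sat 12:00, Sat 20:00] → overlapped-by → excluded.
delta [Fri 12:00, Fri 21:00] → during → excluded.
epsilon [Thu 17:00, Sun 10:00] → overlapped-by → excluded.
eta [Sun 09:00, Sun 12:00] → after → candidate.
gamma [Mon 19:00, Thu 03:00] → overlaps → excluded.
kappa [Mon 20:00, Tue 03:00] → before → excluded.
lambda [Sat 05:00, Sat 21:00] → overlapped-by → excluded.
mu [Sat 21:00, Sat 22:00] → after → candidate.
Among candidates, earliest start is Sat 21:00 → mu.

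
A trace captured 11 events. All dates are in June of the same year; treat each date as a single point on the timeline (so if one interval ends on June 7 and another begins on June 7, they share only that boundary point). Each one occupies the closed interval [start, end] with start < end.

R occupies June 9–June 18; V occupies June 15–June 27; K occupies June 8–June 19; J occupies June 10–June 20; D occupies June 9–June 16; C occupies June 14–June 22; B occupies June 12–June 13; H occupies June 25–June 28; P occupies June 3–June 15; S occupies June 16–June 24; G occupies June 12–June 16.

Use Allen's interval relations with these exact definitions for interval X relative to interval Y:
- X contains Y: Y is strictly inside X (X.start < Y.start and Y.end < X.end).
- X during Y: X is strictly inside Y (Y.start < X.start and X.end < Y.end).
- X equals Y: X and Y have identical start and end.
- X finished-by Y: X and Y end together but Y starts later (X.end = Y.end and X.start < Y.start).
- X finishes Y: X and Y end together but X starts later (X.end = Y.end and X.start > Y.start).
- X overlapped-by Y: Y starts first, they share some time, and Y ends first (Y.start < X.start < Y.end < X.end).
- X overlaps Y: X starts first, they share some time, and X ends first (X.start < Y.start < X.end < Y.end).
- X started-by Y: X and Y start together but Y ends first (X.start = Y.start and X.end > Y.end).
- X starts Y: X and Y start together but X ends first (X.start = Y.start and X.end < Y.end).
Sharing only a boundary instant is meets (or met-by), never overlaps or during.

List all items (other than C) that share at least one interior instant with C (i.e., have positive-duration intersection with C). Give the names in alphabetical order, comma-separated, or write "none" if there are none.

Target C = [June 14, June 22].
B [June 12, June 13] → before → no.
D [June 9, June 16] → overlaps → yes.
G [June 12, June 16] → overlaps → yes.
H [June 25, June 28] → after → no.
J [June 10, June 20] → overlaps → yes.
K [June 8, June 19] → overlaps → yes.
P [June 3, June 15] → overlaps → yes.
R [June 9, June 18] → overlaps → yes.
S [June 16, June 24] → overlapped-by → yes.
V [June 15, June 27] → overlapped-by → yes.
Result: D, G, J, K, P, R, S, V.

D, G, J, K, P, R, S, V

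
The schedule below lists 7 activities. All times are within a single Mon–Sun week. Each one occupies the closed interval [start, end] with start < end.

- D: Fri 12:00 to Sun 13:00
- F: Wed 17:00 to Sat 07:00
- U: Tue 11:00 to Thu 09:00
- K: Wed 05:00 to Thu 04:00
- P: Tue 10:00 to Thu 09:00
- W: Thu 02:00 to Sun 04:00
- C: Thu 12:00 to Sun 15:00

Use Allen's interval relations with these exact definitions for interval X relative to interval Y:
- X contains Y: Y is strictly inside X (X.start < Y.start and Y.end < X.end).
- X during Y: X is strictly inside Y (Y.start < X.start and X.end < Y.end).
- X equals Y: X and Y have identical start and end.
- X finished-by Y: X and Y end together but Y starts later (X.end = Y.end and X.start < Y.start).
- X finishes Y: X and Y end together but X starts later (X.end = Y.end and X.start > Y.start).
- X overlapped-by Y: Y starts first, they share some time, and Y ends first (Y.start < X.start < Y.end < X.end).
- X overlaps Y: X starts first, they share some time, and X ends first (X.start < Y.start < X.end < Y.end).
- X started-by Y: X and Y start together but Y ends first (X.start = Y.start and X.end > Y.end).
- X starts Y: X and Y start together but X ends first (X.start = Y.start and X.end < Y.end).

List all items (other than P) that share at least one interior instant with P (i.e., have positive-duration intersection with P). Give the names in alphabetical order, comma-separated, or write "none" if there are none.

Target P = [Tue 10:00, Thu 09:00].
C [Thu 12:00, Sun 15:00] → after → no.
D [Fri 12:00, Sun 13:00] → after → no.
F [Wed 17:00, Sat 07:00] → overlapped-by → yes.
K [Wed 05:00, Thu 04:00] → during → yes.
U [Tue 11:00, Thu 09:00] → finishes → yes.
W [Thu 02:00, Sun 04:00] → overlapped-by → yes.
Result: F, K, U, W.

F, K, U, W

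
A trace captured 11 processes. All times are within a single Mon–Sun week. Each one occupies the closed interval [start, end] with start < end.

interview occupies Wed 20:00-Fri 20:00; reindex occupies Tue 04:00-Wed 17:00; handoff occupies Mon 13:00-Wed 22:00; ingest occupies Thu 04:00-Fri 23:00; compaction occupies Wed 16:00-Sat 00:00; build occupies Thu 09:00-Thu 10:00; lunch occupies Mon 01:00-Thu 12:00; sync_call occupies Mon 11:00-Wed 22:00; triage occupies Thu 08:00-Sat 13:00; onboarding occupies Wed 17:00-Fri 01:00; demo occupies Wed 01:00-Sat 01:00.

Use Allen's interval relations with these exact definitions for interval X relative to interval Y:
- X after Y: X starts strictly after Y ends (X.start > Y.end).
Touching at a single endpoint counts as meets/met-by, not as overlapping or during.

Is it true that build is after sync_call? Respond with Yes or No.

Yes

build = [Thu 09:00, Thu 10:00], sync_call = [Mon 11:00, Wed 22:00].
Actual relation of build to sync_call: after.
Asked whether 'after' holds → Yes.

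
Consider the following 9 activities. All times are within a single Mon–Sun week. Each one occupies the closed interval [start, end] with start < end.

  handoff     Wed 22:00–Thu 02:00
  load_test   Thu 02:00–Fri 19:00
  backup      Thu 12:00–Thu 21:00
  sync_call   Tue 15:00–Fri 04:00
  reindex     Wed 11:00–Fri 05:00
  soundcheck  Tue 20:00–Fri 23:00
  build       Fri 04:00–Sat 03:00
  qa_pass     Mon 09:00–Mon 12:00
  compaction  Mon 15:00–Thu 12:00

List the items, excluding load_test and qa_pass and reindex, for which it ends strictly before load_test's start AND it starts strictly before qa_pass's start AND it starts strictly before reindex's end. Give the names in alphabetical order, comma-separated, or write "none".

none

Conditions: its end is strictly before load_test's start (X.end < Thu 02:00) AND its start is strictly before qa_pass's start (X.start < Mon 09:00) AND its start is strictly before reindex's end (X.start < Fri 05:00).
backup: end Thu 21:00 < Thu 02:00? ✗; start Thu 12:00 < Mon 09:00? ✗; start Thu 12:00 < Fri 05:00? ✓ → no.
build: end Sat 03:00 < Thu 02:00? ✗; start Fri 04:00 < Mon 09:00? ✗; start Fri 04:00 < Fri 05:00? ✓ → no.
compaction: end Thu 12:00 < Thu 02:00? ✗; start Mon 15:00 < Mon 09:00? ✗; start Mon 15:00 < Fri 05:00? ✓ → no.
handoff: end Thu 02:00 < Thu 02:00? ✗; start Wed 22:00 < Mon 09:00? ✗; start Wed 22:00 < Fri 05:00? ✓ → no.
soundcheck: end Fri 23:00 < Thu 02:00? ✗; start Tue 20:00 < Mon 09:00? ✗; start Tue 20:00 < Fri 05:00? ✓ → no.
sync_call: end Fri 04:00 < Thu 02:00? ✗; start Tue 15:00 < Mon 09:00? ✗; start Tue 15:00 < Fri 05:00? ✓ → no.
Result: none.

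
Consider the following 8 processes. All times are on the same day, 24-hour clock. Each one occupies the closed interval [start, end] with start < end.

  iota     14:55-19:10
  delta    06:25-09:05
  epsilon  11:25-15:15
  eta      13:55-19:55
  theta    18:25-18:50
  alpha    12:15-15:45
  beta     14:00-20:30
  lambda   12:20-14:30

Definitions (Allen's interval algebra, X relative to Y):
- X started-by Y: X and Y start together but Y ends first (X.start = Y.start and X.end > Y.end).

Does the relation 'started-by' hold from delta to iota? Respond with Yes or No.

delta = [06:25, 09:05], iota = [14:55, 19:10].
Actual relation of delta to iota: before.
Asked whether 'started-by' holds → No.

No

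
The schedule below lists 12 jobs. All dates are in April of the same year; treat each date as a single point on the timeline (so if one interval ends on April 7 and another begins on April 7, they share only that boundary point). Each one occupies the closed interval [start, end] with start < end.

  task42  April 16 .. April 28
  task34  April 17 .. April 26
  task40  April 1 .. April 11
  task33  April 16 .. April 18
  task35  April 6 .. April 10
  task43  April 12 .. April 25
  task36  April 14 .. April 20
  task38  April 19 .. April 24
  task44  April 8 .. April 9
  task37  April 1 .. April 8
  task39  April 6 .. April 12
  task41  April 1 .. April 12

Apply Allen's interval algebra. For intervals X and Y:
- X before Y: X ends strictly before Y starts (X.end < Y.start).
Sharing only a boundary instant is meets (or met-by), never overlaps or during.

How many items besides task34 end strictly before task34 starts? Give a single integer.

6

Target task34 = [April 17, April 26].
task33 [April 16, April 18] → overlaps → no.
task35 [April 6, April 10] → before → counts.
task36 [April 14, April 20] → overlaps → no.
task37 [April 1, April 8] → before → counts.
task38 [April 19, April 24] → during → no.
task39 [April 6, April 12] → before → counts.
task40 [April 1, April 11] → before → counts.
task41 [April 1, April 12] → before → counts.
task42 [April 16, April 28] → contains → no.
task43 [April 12, April 25] → overlaps → no.
task44 [April 8, April 9] → before → counts.
Total: 6.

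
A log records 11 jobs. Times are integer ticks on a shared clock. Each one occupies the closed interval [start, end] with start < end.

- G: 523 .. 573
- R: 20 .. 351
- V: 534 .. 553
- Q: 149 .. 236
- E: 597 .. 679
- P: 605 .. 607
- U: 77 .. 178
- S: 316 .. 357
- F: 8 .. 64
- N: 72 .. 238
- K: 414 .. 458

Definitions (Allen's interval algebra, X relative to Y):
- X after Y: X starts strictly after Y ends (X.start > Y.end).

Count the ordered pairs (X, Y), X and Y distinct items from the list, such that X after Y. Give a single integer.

45

Checking all 110 ordered pairs for relation 'after'; matching pairs in alphabetical order:
(E, F): E after F ✓
(E, G): E after G ✓
(E, K): E after K ✓
(E, N): E after N ✓
(E, Q): E after Q ✓
(E, R): E after R ✓
(E, S): E after S ✓
(E, U): E after U ✓
(E, V): E after V ✓
(G, F): G after F ✓
(G, K): G after K ✓
(G, N): G after N ✓
(G, Q): G after Q ✓
(G, R): G after R ✓
(G, S): G after S ✓
(G, U): G after U ✓
(K, F): K after F ✓
(K, N): K after N ✓
(K, Q): K after Q ✓
(K, R): K after R ✓
(K, S): K after S ✓
(K, U): K after U ✓
(N, F): N after F ✓
(P, F): P after F ✓
... plus 21 further pairs not listed.
Count: 45.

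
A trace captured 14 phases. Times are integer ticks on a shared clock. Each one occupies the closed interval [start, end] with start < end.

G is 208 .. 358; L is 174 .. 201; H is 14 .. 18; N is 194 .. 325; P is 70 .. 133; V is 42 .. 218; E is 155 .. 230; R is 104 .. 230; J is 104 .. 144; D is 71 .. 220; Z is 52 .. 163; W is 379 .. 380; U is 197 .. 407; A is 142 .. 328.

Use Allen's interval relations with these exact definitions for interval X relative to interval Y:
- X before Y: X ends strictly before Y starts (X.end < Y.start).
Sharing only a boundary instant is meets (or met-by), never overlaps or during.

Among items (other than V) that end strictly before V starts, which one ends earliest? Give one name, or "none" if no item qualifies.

H

Target V = [42, 218].
A [142, 328] → overlapped-by → excluded.
D [71, 220] → overlapped-by → excluded.
E [155, 230] → overlapped-by → excluded.
G [208, 358] → overlapped-by → excluded.
H [14, 18] → before → candidate.
J [104, 144] → during → excluded.
L [174, 201] → during → excluded.
N [194, 325] → overlapped-by → excluded.
P [70, 133] → during → excluded.
R [104, 230] → overlapped-by → excluded.
U [197, 407] → overlapped-by → excluded.
W [379, 380] → after → excluded.
Z [52, 163] → during → excluded.
Among candidates, earliest end is 18 → H.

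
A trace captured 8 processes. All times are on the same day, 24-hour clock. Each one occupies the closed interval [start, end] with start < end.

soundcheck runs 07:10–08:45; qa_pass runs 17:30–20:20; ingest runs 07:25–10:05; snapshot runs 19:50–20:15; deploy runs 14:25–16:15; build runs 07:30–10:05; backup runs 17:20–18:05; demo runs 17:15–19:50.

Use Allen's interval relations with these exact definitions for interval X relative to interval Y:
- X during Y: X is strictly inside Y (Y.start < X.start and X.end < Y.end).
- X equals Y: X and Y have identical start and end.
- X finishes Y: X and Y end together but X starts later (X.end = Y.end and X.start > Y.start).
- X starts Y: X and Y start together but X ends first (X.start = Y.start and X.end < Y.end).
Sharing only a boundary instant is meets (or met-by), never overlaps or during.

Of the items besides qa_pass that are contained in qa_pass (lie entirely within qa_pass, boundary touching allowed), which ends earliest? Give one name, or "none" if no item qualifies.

snapshot

Target qa_pass = [17:30, 20:20].
backup [17:20, 18:05] → overlaps → excluded.
build [07:30, 10:05] → before → excluded.
demo [17:15, 19:50] → overlaps → excluded.
deploy [14:25, 16:15] → before → excluded.
ingest [07:25, 10:05] → before → excluded.
snapshot [19:50, 20:15] → during → candidate.
soundcheck [07:10, 08:45] → before → excluded.
Among candidates, earliest end is 20:15 → snapshot.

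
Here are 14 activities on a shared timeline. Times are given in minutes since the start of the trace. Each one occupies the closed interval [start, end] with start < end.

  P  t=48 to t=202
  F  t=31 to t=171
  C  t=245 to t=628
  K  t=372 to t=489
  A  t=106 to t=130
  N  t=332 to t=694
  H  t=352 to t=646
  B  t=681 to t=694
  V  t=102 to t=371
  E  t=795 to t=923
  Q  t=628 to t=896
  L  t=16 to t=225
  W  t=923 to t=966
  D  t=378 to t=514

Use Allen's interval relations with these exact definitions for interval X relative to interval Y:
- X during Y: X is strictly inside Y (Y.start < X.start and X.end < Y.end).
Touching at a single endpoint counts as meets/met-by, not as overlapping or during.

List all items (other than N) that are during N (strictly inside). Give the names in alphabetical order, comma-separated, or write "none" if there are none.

Target N = [t=332, t=694].
A [t=106, t=130] → before → no.
B [t=681, t=694] → finishes → no.
C [t=245, t=628] → overlaps → no.
D [t=378, t=514] → during → yes.
E [t=795, t=923] → after → no.
F [t=31, t=171] → before → no.
H [t=352, t=646] → during → yes.
K [t=372, t=489] → during → yes.
L [t=16, t=225] → before → no.
P [t=48, t=202] → before → no.
Q [t=628, t=896] → overlapped-by → no.
V [t=102, t=371] → overlaps → no.
W [t=923, t=966] → after → no.
Result: D, H, K.

D, H, K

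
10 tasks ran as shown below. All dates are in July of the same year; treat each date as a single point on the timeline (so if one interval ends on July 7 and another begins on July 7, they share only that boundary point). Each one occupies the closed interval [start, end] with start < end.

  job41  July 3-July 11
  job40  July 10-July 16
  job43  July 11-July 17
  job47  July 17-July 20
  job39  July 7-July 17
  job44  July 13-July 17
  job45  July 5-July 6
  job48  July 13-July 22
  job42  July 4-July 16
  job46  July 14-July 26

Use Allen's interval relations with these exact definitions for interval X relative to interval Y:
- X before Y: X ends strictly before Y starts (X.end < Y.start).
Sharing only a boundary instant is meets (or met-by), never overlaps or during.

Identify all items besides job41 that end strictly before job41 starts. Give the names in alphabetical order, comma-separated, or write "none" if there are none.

none

Target job41 = [July 3, July 11].
job39 [July 7, July 17] → overlapped-by → no.
job40 [July 10, July 16] → overlapped-by → no.
job42 [July 4, July 16] → overlapped-by → no.
job43 [July 11, July 17] → met-by → no.
job44 [July 13, July 17] → after → no.
job45 [July 5, July 6] → during → no.
job46 [July 14, July 26] → after → no.
job47 [July 17, July 20] → after → no.
job48 [July 13, July 22] → after → no.
Result: none.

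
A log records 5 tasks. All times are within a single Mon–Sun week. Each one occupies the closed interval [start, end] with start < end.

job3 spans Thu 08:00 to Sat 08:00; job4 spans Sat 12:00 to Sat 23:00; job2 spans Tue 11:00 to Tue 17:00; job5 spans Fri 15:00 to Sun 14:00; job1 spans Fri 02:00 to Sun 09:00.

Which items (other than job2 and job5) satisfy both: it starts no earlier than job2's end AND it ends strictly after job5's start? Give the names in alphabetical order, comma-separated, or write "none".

job1, job3, job4

Conditions: its start is no earlier than job2's end (X.start >= Tue 17:00) AND its end is strictly after job5's start (X.end > Fri 15:00).
job1: start Fri 02:00 >= Tue 17:00? ✓; end Sun 09:00 > Fri 15:00? ✓ → yes.
job3: start Thu 08:00 >= Tue 17:00? ✓; end Sat 08:00 > Fri 15:00? ✓ → yes.
job4: start Sat 12:00 >= Tue 17:00? ✓; end Sat 23:00 > Fri 15:00? ✓ → yes.
Result: job1, job3, job4.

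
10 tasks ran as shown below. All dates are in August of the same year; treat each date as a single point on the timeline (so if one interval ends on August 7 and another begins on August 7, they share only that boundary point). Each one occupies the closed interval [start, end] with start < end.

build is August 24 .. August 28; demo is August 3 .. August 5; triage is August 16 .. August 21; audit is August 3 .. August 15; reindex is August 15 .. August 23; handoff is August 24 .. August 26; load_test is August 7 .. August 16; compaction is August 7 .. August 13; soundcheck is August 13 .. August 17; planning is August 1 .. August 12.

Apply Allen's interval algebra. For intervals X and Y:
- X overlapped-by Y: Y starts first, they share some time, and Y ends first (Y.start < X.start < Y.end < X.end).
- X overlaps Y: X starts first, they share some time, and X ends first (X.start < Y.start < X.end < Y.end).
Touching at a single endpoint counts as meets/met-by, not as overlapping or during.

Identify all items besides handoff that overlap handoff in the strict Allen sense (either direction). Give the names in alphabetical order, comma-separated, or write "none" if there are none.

none

Target handoff = [August 24, August 26].
audit [August 3, August 15] → before → no.
build [August 24, August 28] → started-by → no.
compaction [August 7, August 13] → before → no.
demo [August 3, August 5] → before → no.
load_test [August 7, August 16] → before → no.
planning [August 1, August 12] → before → no.
reindex [August 15, August 23] → before → no.
soundcheck [August 13, August 17] → before → no.
triage [August 16, August 21] → before → no.
Result: none.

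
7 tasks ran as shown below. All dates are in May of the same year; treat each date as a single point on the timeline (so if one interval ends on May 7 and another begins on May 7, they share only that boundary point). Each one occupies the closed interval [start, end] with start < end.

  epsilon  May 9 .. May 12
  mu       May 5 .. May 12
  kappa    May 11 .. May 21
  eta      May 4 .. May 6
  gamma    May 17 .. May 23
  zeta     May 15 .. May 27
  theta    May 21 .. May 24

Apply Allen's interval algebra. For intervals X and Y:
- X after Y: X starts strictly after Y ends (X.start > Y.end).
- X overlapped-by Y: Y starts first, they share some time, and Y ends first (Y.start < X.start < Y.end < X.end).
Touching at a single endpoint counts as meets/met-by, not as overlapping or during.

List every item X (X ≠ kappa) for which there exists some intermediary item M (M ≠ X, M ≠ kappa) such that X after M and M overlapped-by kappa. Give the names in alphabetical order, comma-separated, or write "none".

Target kappa = [May 11, May 21].
Intermediaries M with M overlapped-by kappa: gamma, zeta.
Via gamma — items with X after gamma: none.
Via zeta — items with X after zeta: none.
Union: none.

none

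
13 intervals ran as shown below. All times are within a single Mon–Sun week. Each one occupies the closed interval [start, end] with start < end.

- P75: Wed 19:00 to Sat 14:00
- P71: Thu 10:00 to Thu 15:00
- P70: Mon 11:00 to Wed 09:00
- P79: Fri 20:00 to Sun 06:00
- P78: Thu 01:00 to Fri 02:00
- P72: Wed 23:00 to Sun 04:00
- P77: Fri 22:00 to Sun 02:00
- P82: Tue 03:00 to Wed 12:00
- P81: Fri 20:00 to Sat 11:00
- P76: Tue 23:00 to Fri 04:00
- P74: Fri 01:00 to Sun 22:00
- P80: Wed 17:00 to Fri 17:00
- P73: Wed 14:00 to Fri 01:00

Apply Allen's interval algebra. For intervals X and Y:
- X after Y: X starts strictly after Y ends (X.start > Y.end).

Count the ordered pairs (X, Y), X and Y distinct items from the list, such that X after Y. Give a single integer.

Checking all 156 ordered pairs for relation 'after'; matching pairs in alphabetical order:
(P71, P70): P71 after P70 ✓
(P71, P82): P71 after P82 ✓
(P72, P70): P72 after P70 ✓
(P72, P82): P72 after P82 ✓
(P73, P70): P73 after P70 ✓
(P73, P82): P73 after P82 ✓
(P74, P70): P74 after P70 ✓
(P74, P71): P74 after P71 ✓
(P74, P82): P74 after P82 ✓
(P75, P70): P75 after P70 ✓
(P75, P82): P75 after P82 ✓
(P77, P70): P77 after P70 ✓
(P77, P71): P77 after P71 ✓
(P77, P73): P77 after P73 ✓
(P77, P76): P77 after P76 ✓
(P77, P78): P77 after P78 ✓
(P77, P80): P77 after P80 ✓
(P77, P82): P77 after P82 ✓
(P78, P70): P78 after P70 ✓
(P78, P82): P78 after P82 ✓
(P79, P70): P79 after P70 ✓
(P79, P71): P79 after P71 ✓
(P79, P73): P79 after P73 ✓
(P79, P76): P79 after P76 ✓
... plus 12 further pairs not listed.
Count: 36.

36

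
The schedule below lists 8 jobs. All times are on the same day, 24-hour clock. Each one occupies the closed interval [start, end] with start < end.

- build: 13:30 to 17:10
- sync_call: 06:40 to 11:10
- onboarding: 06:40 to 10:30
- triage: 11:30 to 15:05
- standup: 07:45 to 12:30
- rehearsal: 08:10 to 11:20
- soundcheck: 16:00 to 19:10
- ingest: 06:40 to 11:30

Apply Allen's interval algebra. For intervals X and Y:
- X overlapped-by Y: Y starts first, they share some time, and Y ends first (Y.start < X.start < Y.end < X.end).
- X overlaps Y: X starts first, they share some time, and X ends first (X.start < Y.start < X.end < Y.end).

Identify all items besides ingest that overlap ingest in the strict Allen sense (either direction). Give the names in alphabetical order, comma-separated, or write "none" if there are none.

standup

Target ingest = [06:40, 11:30].
build [13:30, 17:10] → after → no.
onboarding [06:40, 10:30] → starts → no.
rehearsal [08:10, 11:20] → during → no.
soundcheck [16:00, 19:10] → after → no.
standup [07:45, 12:30] → overlapped-by → yes.
sync_call [06:40, 11:10] → starts → no.
triage [11:30, 15:05] → met-by → no.
Result: standup.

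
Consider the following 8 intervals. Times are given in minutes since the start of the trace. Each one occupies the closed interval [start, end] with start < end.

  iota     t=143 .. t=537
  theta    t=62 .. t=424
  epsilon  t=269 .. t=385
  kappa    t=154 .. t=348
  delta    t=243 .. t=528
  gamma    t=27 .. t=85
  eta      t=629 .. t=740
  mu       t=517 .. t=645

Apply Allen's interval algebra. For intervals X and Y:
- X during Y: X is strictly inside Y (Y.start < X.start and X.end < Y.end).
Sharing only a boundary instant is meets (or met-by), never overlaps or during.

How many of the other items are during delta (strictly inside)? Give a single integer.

1

Target delta = [t=243, t=528].
epsilon [t=269, t=385] → during → counts.
eta [t=629, t=740] → after → no.
gamma [t=27, t=85] → before → no.
iota [t=143, t=537] → contains → no.
kappa [t=154, t=348] → overlaps → no.
mu [t=517, t=645] → overlapped-by → no.
theta [t=62, t=424] → overlaps → no.
Total: 1.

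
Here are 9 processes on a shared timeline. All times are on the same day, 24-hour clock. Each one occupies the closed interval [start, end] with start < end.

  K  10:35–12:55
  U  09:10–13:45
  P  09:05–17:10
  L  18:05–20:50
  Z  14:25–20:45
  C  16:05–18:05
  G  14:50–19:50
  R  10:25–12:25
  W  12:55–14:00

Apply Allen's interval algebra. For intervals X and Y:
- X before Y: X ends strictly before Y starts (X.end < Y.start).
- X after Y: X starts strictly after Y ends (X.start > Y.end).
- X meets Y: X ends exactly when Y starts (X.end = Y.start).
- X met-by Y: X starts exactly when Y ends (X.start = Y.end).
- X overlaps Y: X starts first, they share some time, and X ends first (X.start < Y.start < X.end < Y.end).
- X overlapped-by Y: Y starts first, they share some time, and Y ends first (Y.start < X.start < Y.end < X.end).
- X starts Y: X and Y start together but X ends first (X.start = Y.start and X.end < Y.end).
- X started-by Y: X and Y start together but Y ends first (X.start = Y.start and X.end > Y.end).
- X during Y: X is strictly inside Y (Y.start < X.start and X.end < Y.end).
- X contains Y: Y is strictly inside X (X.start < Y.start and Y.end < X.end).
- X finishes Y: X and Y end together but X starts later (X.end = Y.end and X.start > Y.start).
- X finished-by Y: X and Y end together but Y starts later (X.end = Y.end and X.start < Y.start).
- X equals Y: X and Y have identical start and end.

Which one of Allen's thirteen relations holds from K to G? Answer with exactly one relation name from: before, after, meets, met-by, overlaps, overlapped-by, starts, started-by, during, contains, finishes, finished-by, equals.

before

K = [10:35, 12:55]; G = [14:50, 19:50].
Compare endpoints: K.start < G.start, K.start < G.end, K.end < G.start, K.end < G.end.
That pattern is 'before'.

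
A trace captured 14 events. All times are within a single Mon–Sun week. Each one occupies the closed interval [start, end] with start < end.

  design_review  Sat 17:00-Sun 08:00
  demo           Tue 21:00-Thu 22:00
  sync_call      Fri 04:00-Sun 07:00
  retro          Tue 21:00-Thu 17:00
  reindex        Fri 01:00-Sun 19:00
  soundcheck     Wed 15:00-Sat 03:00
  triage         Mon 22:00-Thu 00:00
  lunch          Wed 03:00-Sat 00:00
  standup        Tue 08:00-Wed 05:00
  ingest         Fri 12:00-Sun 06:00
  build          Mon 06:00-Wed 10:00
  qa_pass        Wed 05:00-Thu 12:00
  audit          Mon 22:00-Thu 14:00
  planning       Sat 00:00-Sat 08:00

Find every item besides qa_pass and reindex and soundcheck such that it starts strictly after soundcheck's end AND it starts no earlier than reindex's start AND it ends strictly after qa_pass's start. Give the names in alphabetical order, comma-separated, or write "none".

Conditions: its start is strictly after soundcheck's end (X.start > Sat 03:00) AND its start is no earlier than reindex's start (X.start >= Fri 01:00) AND its end is strictly after qa_pass's start (X.end > Wed 05:00).
audit: start Mon 22:00 > Sat 03:00? ✗; start Mon 22:00 >= Fri 01:00? ✗; end Thu 14:00 > Wed 05:00? ✓ → no.
build: start Mon 06:00 > Sat 03:00? ✗; start Mon 06:00 >= Fri 01:00? ✗; end Wed 10:00 > Wed 05:00? ✓ → no.
demo: start Tue 21:00 > Sat 03:00? ✗; start Tue 21:00 >= Fri 01:00? ✗; end Thu 22:00 > Wed 05:00? ✓ → no.
design_review: start Sat 17:00 > Sat 03:00? ✓; start Sat 17:00 >= Fri 01:00? ✓; end Sun 08:00 > Wed 05:00? ✓ → yes.
ingest: start Fri 12:00 > Sat 03:00? ✗; start Fri 12:00 >= Fri 01:00? ✓; end Sun 06:00 > Wed 05:00? ✓ → no.
lunch: start Wed 03:00 > Sat 03:00? ✗; start Wed 03:00 >= Fri 01:00? ✗; end Sat 00:00 > Wed 05:00? ✓ → no.
planning: start Sat 00:00 > Sat 03:00? ✗; start Sat 00:00 >= Fri 01:00? ✓; end Sat 08:00 > Wed 05:00? ✓ → no.
retro: start Tue 21:00 > Sat 03:00? ✗; start Tue 21:00 >= Fri 01:00? ✗; end Thu 17:00 > Wed 05:00? ✓ → no.
standup: start Tue 08:00 > Sat 03:00? ✗; start Tue 08:00 >= Fri 01:00? ✗; end Wed 05:00 > Wed 05:00? ✗ → no.
sync_call: start Fri 04:00 > Sat 03:00? ✗; start Fri 04:00 >= Fri 01:00? ✓; end Sun 07:00 > Wed 05:00? ✓ → no.
triage: start Mon 22:00 > Sat 03:00? ✗; start Mon 22:00 >= Fri 01:00? ✗; end Thu 00:00 > Wed 05:00? ✓ → no.
Result: design_review.

design_review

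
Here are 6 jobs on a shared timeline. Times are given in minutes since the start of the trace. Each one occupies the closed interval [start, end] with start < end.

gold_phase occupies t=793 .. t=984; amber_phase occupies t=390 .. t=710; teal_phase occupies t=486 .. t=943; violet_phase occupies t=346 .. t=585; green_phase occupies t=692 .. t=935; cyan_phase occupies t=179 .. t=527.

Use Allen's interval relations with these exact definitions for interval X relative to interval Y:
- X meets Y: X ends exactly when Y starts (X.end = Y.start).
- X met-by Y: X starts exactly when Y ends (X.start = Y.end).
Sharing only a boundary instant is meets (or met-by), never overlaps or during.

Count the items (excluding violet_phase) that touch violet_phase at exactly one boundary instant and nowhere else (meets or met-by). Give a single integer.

0

Target violet_phase = [t=346, t=585].
amber_phase [t=390, t=710] → overlapped-by → no.
cyan_phase [t=179, t=527] → overlaps → no.
gold_phase [t=793, t=984] → after → no.
green_phase [t=692, t=935] → after → no.
teal_phase [t=486, t=943] → overlapped-by → no.
Total: 0.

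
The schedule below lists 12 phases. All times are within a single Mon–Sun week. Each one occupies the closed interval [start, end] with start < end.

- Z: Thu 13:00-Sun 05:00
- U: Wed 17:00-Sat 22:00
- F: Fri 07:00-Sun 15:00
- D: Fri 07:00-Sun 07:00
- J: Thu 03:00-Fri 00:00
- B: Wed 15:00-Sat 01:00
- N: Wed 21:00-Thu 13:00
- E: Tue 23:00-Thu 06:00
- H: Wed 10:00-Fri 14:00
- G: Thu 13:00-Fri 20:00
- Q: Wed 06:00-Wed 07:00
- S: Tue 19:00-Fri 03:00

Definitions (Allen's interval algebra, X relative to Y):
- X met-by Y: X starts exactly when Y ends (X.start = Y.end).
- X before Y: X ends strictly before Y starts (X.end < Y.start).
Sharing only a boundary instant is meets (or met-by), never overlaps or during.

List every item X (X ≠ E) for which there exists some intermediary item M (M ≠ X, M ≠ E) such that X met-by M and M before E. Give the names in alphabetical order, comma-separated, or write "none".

Target E = [Tue 23:00, Thu 06:00].
Intermediaries M with M before E: none.
Union: none.

none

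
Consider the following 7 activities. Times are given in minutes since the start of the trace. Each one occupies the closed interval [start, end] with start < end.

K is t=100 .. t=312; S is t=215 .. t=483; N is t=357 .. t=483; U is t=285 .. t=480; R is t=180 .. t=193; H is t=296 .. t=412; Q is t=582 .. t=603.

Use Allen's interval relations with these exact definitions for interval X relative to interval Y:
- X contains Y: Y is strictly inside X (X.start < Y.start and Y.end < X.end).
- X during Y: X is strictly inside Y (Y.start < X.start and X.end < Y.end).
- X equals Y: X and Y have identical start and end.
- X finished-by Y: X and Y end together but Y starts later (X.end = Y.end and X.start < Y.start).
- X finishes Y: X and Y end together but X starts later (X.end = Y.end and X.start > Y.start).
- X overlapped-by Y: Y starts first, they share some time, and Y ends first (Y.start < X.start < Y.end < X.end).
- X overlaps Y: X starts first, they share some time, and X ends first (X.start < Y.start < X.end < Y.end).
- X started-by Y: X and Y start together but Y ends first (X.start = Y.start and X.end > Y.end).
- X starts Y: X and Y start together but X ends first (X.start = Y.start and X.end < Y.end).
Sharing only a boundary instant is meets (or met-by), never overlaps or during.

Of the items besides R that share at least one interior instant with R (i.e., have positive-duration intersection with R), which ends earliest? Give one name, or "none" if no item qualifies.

Target R = [t=180, t=193].
H [t=296, t=412] → after → excluded.
K [t=100, t=312] → contains → candidate.
N [t=357, t=483] → after → excluded.
Q [t=582, t=603] → after → excluded.
S [t=215, t=483] → after → excluded.
U [t=285, t=480] → after → excluded.
Among candidates, earliest end is t=312 → K.

K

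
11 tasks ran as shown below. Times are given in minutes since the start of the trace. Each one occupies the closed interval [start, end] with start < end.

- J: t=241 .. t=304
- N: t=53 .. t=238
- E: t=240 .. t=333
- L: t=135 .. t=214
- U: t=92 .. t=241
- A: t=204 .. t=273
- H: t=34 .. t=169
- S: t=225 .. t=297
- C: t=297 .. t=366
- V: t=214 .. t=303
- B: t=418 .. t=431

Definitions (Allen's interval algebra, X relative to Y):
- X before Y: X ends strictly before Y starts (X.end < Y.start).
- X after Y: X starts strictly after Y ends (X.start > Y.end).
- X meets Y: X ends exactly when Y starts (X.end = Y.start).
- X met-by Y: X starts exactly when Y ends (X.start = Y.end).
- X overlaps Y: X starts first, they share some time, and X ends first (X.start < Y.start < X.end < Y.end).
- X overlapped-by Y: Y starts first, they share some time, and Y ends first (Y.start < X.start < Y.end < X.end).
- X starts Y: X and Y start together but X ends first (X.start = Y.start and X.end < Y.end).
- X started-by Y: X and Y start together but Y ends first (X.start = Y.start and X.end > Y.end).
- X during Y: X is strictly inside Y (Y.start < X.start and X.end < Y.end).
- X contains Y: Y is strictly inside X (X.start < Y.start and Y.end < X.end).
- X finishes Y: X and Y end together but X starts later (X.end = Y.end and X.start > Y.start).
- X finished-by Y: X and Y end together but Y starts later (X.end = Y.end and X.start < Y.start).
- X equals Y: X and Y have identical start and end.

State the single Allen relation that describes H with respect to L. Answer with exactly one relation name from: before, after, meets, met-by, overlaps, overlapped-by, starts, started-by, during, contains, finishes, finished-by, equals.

H = [t=34, t=169]; L = [t=135, t=214].
Compare endpoints: H.start < L.start, H.start < L.end, H.end > L.start, H.end < L.end.
That pattern is 'overlaps'.

overlaps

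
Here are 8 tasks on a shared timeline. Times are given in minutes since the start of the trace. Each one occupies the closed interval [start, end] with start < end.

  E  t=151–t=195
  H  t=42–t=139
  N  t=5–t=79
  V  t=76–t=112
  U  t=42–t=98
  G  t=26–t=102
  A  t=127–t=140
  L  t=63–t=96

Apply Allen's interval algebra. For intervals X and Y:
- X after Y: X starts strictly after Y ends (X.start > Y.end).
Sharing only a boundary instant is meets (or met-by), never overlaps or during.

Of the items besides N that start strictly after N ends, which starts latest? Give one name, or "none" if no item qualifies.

E

Target N = [t=5, t=79].
A [t=127, t=140] → after → candidate.
E [t=151, t=195] → after → candidate.
G [t=26, t=102] → overlapped-by → excluded.
H [t=42, t=139] → overlapped-by → excluded.
L [t=63, t=96] → overlapped-by → excluded.
U [t=42, t=98] → overlapped-by → excluded.
V [t=76, t=112] → overlapped-by → excluded.
Among candidates, latest start is t=151 → E.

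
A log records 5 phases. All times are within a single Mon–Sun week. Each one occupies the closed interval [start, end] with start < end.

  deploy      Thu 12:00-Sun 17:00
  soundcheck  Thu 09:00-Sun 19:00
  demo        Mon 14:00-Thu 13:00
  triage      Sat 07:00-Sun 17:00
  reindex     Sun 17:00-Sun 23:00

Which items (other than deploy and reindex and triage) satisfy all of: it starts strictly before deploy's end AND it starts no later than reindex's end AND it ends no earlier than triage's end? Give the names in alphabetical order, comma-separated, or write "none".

soundcheck

Conditions: its start is strictly before deploy's end (X.start < Sun 17:00) AND its start is no later than reindex's end (X.start <= Sun 23:00) AND its end is no earlier than triage's end (X.end >= Sun 17:00).
demo: start Mon 14:00 < Sun 17:00? ✓; start Mon 14:00 <= Sun 23:00? ✓; end Thu 13:00 >= Sun 17:00? ✗ → no.
soundcheck: start Thu 09:00 < Sun 17:00? ✓; start Thu 09:00 <= Sun 23:00? ✓; end Sun 19:00 >= Sun 17:00? ✓ → yes.
Result: soundcheck.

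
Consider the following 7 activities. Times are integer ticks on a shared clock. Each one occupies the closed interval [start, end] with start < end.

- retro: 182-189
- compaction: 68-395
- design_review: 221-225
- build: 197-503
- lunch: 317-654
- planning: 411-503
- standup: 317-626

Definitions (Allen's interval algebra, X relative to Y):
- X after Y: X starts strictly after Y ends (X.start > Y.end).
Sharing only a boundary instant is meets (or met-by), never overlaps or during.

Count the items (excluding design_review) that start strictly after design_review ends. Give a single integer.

Target design_review = [221, 225].
build [197, 503] → contains → no.
compaction [68, 395] → contains → no.
lunch [317, 654] → after → counts.
planning [411, 503] → after → counts.
retro [182, 189] → before → no.
standup [317, 626] → after → counts.
Total: 3.

3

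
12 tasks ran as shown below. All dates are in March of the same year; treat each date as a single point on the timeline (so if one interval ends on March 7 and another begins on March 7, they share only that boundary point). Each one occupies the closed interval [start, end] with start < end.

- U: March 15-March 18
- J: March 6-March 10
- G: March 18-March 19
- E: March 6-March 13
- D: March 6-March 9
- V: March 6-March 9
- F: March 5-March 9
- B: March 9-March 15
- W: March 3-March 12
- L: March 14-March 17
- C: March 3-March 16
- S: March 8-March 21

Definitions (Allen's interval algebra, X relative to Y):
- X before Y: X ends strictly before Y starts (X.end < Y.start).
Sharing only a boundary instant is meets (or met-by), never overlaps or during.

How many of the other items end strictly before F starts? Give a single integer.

0

Target F = [March 5, March 9].
B [March 9, March 15] → met-by → no.
C [March 3, March 16] → contains → no.
D [March 6, March 9] → finishes → no.
E [March 6, March 13] → overlapped-by → no.
G [March 18, March 19] → after → no.
J [March 6, March 10] → overlapped-by → no.
L [March 14, March 17] → after → no.
S [March 8, March 21] → overlapped-by → no.
U [March 15, March 18] → after → no.
V [March 6, March 9] → finishes → no.
W [March 3, March 12] → contains → no.
Total: 0.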